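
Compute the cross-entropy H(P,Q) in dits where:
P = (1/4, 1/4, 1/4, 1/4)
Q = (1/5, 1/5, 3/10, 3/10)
0.6109 dits

Cross-entropy: H(P,Q) = -Σ p(x) log q(x)

Alternatively: H(P,Q) = H(P) + D_KL(P||Q)
H(P) = 0.6021 dits
D_KL(P||Q) = 0.0089 dits

H(P,Q) = 0.6021 + 0.0089 = 0.6109 dits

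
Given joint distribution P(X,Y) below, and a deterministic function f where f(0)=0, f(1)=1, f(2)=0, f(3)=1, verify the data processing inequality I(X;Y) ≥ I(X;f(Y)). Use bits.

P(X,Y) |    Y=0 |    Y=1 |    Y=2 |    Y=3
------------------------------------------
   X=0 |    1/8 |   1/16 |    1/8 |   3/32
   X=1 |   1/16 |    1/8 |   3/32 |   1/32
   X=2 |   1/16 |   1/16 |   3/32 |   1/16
I(X;Y) = 0.0525, I(X;f(Y)) = 0.0070, inequality holds: 0.0525 ≥ 0.0070

Data Processing Inequality: For any Markov chain X → Y → Z, we have I(X;Y) ≥ I(X;Z).

Here Z = f(Y) is a deterministic function of Y, forming X → Y → Z.

Original I(X;Y) = 0.0525 bits

After applying f:
P(X,Z) where Z=f(Y):
- P(X,Z=0) = P(X,Y=0) + P(X,Y=2)
- P(X,Z=1) = P(X,Y=1) + P(X,Y=3)

I(X;Z) = I(X;f(Y)) = 0.0070 bits

Verification: 0.0525 ≥ 0.0070 ✓

Information cannot be created by processing; the function f can only lose information about X.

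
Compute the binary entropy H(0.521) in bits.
0.9987 bits

The binary entropy function is:
H(p) = -p log(p) - (1-p) log(1-p)

H(0.521) = -0.521 × log_2(0.521) - 0.479 × log_2(0.479)
H(0.521) = 0.9987 bits

Note: Binary entropy is maximized at p=0.5 (H=1 bit) and minimized at p=0 or p=1 (H=0).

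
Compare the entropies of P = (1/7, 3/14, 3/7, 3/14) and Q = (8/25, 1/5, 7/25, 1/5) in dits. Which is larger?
Q

Computing entropies in dits:
H(P) = 0.5651
H(Q) = 0.5927

Distribution Q has higher entropy.

Intuition: The distribution closer to uniform (more spread out) has higher entropy.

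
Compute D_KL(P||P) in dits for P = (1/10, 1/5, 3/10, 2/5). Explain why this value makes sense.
0.0000 dits

KL divergence satisfies the Gibbs inequality: D_KL(P||Q) ≥ 0 for all distributions P, Q.

D_KL(P||Q) = Σ p(x) log(p(x)/q(x))
Each term is p(x) × log_10(p(x)/p(x)) = p(x) × log_10(1) = 0, so the sum is 0.
D_KL(P||Q) = 0.0000 dits

When P = Q, the KL divergence is exactly 0, as there is no 'divergence' between identical distributions.

This non-negativity is a fundamental property: relative entropy cannot be negative because it measures how different Q is from P.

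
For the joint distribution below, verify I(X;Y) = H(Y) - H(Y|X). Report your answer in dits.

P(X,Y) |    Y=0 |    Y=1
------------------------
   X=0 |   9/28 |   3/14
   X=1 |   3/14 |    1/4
I(X;Y) = 0.0042 dits

Mutual information has multiple equivalent forms:
- I(X;Y) = H(X) - H(X|Y)
- I(X;Y) = H(Y) - H(Y|X)
- I(X;Y) = H(X) + H(Y) - H(X,Y)

Computing all quantities:
H(X) = 0.2999, H(Y) = 0.2999, H(X,Y) = 0.5957
H(X|Y) = 0.2957, H(Y|X) = 0.2957

Verification:
H(X) - H(X|Y) = 0.2999 - 0.2957 = 0.0042
H(Y) - H(Y|X) = 0.2999 - 0.2957 = 0.0042
H(X) + H(Y) - H(X,Y) = 0.2999 + 0.2999 - 0.5957 = 0.0042

All forms give I(X;Y) = 0.0042 dits. ✓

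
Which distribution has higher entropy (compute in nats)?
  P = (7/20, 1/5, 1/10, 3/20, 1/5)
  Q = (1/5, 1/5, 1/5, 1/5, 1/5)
Q

Computing entropies in nats:
H(P) = 1.5260
H(Q) = 1.6094

Distribution Q has higher entropy.

Intuition: The distribution closer to uniform (more spread out) has higher entropy.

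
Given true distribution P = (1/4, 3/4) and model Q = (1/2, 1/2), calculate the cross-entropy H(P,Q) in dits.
0.3010 dits

Cross-entropy: H(P,Q) = -Σ p(x) log q(x)

Alternatively: H(P,Q) = H(P) + D_KL(P||Q)
H(P) = 0.2442 dits
D_KL(P||Q) = 0.0568 dits

H(P,Q) = 0.2442 + 0.0568 = 0.3010 dits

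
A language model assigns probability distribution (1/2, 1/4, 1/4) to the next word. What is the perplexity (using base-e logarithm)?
2.8284

Perplexity is e^H (or exp(H) for natural log).

First, H = -Σ p log p = 1.0397 nats
Perplexity = e^1.0397 = 2.8284

Interpretation: The model's uncertainty is equivalent to choosing uniformly among 2.8 options.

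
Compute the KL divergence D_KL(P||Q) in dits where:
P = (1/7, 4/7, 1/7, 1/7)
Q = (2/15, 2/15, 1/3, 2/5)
0.2490 dits

KL divergence: D_KL(P||Q) = Σ p(x) log(p(x)/q(x))

Computing term by term:
  x=0: 1/7 × log_10[(1/7)/(2/15)] = 1/7 × 0.0300 = 0.0043
  x=1: 4/7 × log_10[(4/7)/(2/15)] = 4/7 × 0.6320 = 0.3612
  x=2: 1/7 × log_10[(1/7)/(1/3)] = 1/7 × -0.3680 = -0.0526
  x=3: 1/7 × log_10[(1/7)/(2/5)] = 1/7 × -0.4472 = -0.0639

D_KL(P||Q) = 0.2490 dits

Note: KL divergence is always non-negative and equals 0 iff P = Q.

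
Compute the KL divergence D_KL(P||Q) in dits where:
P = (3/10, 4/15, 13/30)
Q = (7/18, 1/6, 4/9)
0.0159 dits

KL divergence: D_KL(P||Q) = Σ p(x) log(p(x)/q(x))

Computing term by term:
  x=0: 3/10 × log_10[(3/10)/(7/18)] = 3/10 × -0.1127 = -0.0338
  x=1: 4/15 × log_10[(4/15)/(1/6)] = 4/15 × 0.2041 = 0.0544
  x=2: 13/30 × log_10[(13/30)/(4/9)] = 13/30 × -0.0110 = -0.0048

D_KL(P||Q) = 0.0159 dits

Note: KL divergence is always non-negative and equals 0 iff P = Q.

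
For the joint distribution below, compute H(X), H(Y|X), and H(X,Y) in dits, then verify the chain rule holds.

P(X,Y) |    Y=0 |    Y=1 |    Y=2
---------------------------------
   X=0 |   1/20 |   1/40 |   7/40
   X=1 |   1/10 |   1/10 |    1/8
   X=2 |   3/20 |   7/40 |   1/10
H(X,Y) = 0.9065, H(X) = 0.4671, H(Y|X) = 0.4394 (all in dits)

Chain rule: H(X,Y) = H(X) + H(Y|X)

Left side — joint entropy directly:
H(X,Y) = -Σ p(x,y) log p(x,y) = 0.9065 dits

Right side — compute H(Y|X) from the conditional distributions:
P(X) = (1/4, 13/40, 17/40), so H(X) = 0.4671 dits
H(Y|X) = Σ_x P(X=x) · H(Y|X=x):
  P(Y|X=0) = (1/5, 1/10, 7/10), H(Y|X=0) = 0.3482, weight P(X=0) = 1/4
  P(Y|X=1) = (4/13, 4/13, 5/13), H(Y|X=1) = 0.4746, weight P(X=1) = 13/40
  P(Y|X=2) = (6/17, 7/17, 4/17), H(Y|X=2) = 0.4662, weight P(X=2) = 17/40
H(Y|X) = 0.4394 dits

H(X) + H(Y|X) = 0.4671 + 0.4394 = 0.9065 dits

Both sides equal 0.9065 dits. ✓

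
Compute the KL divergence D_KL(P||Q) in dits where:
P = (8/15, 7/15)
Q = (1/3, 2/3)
0.0366 dits

KL divergence: D_KL(P||Q) = Σ p(x) log(p(x)/q(x))

Computing term by term:
  x=0: 8/15 × log_10[(8/15)/(1/3)] = 8/15 × 0.2041 = 0.1089
  x=1: 7/15 × log_10[(7/15)/(2/3)] = 7/15 × -0.1549 = -0.0723

D_KL(P||Q) = 0.0366 dits

Note: KL divergence is always non-negative and equals 0 iff P = Q.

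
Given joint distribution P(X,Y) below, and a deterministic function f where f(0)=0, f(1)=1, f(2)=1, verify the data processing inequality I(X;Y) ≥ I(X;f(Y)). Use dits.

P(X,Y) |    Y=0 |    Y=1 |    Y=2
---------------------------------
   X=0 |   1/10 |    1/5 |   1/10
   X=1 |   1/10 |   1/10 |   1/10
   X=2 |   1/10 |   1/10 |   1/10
I(X;Y) = 0.0060, I(X;f(Y)) = 0.0017, inequality holds: 0.0060 ≥ 0.0017

Data Processing Inequality: For any Markov chain X → Y → Z, we have I(X;Y) ≥ I(X;Z).

Here Z = f(Y) is a deterministic function of Y, forming X → Y → Z.

Original I(X;Y) = 0.0060 dits

After applying f:
P(X,Z) where Z=f(Y):
- P(X,Z=0) = P(X,Y=0)
- P(X,Z=1) = P(X,Y=1) + P(X,Y=2)

I(X;Z) = I(X;f(Y)) = 0.0017 dits

Verification: 0.0060 ≥ 0.0017 ✓

Information cannot be created by processing; the function f can only lose information about X.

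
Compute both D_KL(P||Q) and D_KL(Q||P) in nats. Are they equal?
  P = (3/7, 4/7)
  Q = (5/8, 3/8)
D_KL(P||Q) = 0.0790, D_KL(Q||P) = 0.0779

KL divergence is not symmetric: D_KL(P||Q) ≠ D_KL(Q||P) in general.

D_KL(P||Q) = 0.0790 nats
D_KL(Q||P) = 0.0779 nats

No, they are not equal!

This asymmetry is why KL divergence is not a true distance metric.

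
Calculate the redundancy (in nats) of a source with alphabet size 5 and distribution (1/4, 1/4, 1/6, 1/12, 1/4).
0.0640 nats

Redundancy measures how far a source is from maximum entropy:
R = H_max - H(X)

Maximum entropy for 5 symbols: H_max = log_e(5) = 1.6094 nats
Actual entropy: H(X) = 1.5454 nats
Redundancy: R = 1.6094 - 1.5454 = 0.0640 nats

This redundancy represents potential for compression: the source could be compressed by 0.0640 nats per symbol.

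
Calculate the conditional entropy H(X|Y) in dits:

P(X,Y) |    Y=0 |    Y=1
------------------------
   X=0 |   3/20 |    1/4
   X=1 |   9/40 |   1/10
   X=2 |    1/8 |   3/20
0.4553 dits

Using the chain rule: H(X|Y) = H(X,Y) - H(Y)

First, compute H(X,Y) = 0.7563 dits

Marginal P(Y) = (1/2, 1/2)
H(Y) = 0.3010 dits

H(X|Y) = H(X,Y) - H(Y) = 0.7563 - 0.3010 = 0.4553 dits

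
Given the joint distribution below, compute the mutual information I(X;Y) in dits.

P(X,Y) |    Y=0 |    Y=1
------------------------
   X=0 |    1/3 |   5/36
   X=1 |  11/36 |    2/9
0.0038 dits

Mutual information: I(X;Y) = H(X) + H(Y) - H(X,Y)

Marginals:
P(X) = (17/36, 19/36), H(X) = 0.3004 dits
P(Y) = (23/36, 13/36), H(Y) = 0.2841 dits

Joint entropy: H(X,Y) = 0.5806 dits

I(X;Y) = 0.3004 + 0.2841 - 0.5806 = 0.0038 dits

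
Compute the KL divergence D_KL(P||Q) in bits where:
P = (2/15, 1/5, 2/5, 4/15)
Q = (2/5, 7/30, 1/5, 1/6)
0.3250 bits

KL divergence: D_KL(P||Q) = Σ p(x) log(p(x)/q(x))

Computing term by term:
  x=0: 2/15 × log_2[(2/15)/(2/5)] = 2/15 × -1.5850 = -0.2113
  x=1: 1/5 × log_2[(1/5)/(7/30)] = 1/5 × -0.2224 = -0.0445
  x=2: 2/5 × log_2[(2/5)/(1/5)] = 2/5 × 1.0000 = 0.4000
  x=3: 4/15 × log_2[(4/15)/(1/6)] = 4/15 × 0.6781 = 0.1808

D_KL(P||Q) = 0.3250 bits

Note: KL divergence is always non-negative and equals 0 iff P = Q.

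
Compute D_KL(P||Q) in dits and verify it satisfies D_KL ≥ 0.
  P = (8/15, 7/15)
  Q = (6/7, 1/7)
0.1300 dits

KL divergence satisfies the Gibbs inequality: D_KL(P||Q) ≥ 0 for all distributions P, Q.

D_KL(P||Q) = Σ p(x) log(p(x)/q(x))
Term by term:
  x=0: 8/15 × log_10[(8/15)/(6/7)] = -0.1099
  x=1: 7/15 × log_10[(7/15)/(1/7)] = 0.2399
D_KL(P||Q) = 0.1300 dits

D_KL(P||Q) = 0.1300 ≥ 0 ✓

This non-negativity is a fundamental property: relative entropy cannot be negative because it measures how different Q is from P.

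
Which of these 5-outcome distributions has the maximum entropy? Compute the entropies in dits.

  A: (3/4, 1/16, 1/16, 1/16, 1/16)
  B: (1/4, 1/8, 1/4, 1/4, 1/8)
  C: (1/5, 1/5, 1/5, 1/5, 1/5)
C

For a discrete distribution over n outcomes, entropy is maximized by the uniform distribution.

Computing entropies:
H(A) = 0.3947 dits
H(B) = 0.6773 dits
H(C) = 0.6990 dits

The uniform distribution (where all probabilities equal 1/5) achieves the maximum entropy of log_10(5) = 0.6990 dits.

Distribution C has the highest entropy.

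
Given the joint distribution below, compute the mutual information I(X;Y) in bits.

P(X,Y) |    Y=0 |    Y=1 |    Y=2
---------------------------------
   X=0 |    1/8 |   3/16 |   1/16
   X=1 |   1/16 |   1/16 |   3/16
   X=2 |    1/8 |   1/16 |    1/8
0.1282 bits

Mutual information: I(X;Y) = H(X) + H(Y) - H(X,Y)

Marginals:
P(X) = (3/8, 5/16, 5/16), H(X) = 1.5794 bits
P(Y) = (5/16, 5/16, 3/8), H(Y) = 1.5794 bits

Joint entropy: H(X,Y) = 3.0306 bits

I(X;Y) = 1.5794 + 1.5794 - 3.0306 = 0.1282 bits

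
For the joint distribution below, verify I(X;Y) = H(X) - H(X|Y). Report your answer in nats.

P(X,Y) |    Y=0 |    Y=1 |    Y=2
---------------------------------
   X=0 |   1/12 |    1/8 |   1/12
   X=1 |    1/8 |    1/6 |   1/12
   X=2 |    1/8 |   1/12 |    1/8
I(X;Y) = 0.0201 nats

Mutual information has multiple equivalent forms:
- I(X;Y) = H(X) - H(X|Y)
- I(X;Y) = H(Y) - H(Y|X)
- I(X;Y) = H(X) + H(Y) - H(X,Y)

Computing all quantities:
H(X) = 1.0934, H(Y) = 1.0934, H(X,Y) = 2.1666
H(X|Y) = 1.0733, H(Y|X) = 1.0733

Verification:
H(X) - H(X|Y) = 1.0934 - 1.0733 = 0.0201
H(Y) - H(Y|X) = 1.0934 - 1.0733 = 0.0201
H(X) + H(Y) - H(X,Y) = 1.0934 + 1.0934 - 2.1666 = 0.0201

All forms give I(X;Y) = 0.0201 nats. ✓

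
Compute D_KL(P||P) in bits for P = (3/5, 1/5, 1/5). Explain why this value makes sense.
0.0000 bits

KL divergence satisfies the Gibbs inequality: D_KL(P||Q) ≥ 0 for all distributions P, Q.

D_KL(P||Q) = Σ p(x) log(p(x)/q(x))
Each term is p(x) × log_2(p(x)/p(x)) = p(x) × log_2(1) = 0, so the sum is 0.
D_KL(P||Q) = 0.0000 bits

When P = Q, the KL divergence is exactly 0, as there is no 'divergence' between identical distributions.

This non-negativity is a fundamental property: relative entropy cannot be negative because it measures how different Q is from P.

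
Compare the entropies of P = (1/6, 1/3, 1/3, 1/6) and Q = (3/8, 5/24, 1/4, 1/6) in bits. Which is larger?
Q

Computing entropies in bits:
H(P) = 1.9183
H(Q) = 1.9329

Distribution Q has higher entropy.

Intuition: The distribution closer to uniform (more spread out) has higher entropy.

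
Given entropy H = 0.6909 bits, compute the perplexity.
1.6143

Perplexity is 2^H (or exp(H) for natural log).

H = 0.6909 bits
Perplexity = 2^0.6909 = 1.6143

Interpretation: The model's uncertainty is equivalent to choosing uniformly among 1.6 options.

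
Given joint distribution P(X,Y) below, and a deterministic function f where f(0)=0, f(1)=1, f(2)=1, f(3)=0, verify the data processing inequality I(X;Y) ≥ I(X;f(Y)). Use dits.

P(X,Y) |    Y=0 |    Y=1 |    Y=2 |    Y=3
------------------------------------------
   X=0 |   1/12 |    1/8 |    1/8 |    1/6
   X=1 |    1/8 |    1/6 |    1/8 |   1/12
I(X;Y) = 0.0093, I(X;f(Y)) = 0.0015, inequality holds: 0.0093 ≥ 0.0015

Data Processing Inequality: For any Markov chain X → Y → Z, we have I(X;Y) ≥ I(X;Z).

Here Z = f(Y) is a deterministic function of Y, forming X → Y → Z.

Original I(X;Y) = 0.0093 dits

After applying f:
P(X,Z) where Z=f(Y):
- P(X,Z=0) = P(X,Y=0) + P(X,Y=3)
- P(X,Z=1) = P(X,Y=1) + P(X,Y=2)

I(X;Z) = I(X;f(Y)) = 0.0015 dits

Verification: 0.0093 ≥ 0.0015 ✓

Information cannot be created by processing; the function f can only lose information about X.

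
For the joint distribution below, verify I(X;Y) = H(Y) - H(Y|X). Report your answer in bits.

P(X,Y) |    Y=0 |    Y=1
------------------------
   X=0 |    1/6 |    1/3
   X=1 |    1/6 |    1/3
I(X;Y) = 0.0000 bits

Mutual information has multiple equivalent forms:
- I(X;Y) = H(X) - H(X|Y)
- I(X;Y) = H(Y) - H(Y|X)
- I(X;Y) = H(X) + H(Y) - H(X,Y)

Computing all quantities:
H(X) = 1.0000, H(Y) = 0.9183, H(X,Y) = 1.9183
H(X|Y) = 1.0000, H(Y|X) = 0.9183

Verification:
H(X) - H(X|Y) = 1.0000 - 1.0000 = 0.0000
H(Y) - H(Y|X) = 0.9183 - 0.9183 = 0.0000
H(X) + H(Y) - H(X,Y) = 1.0000 + 0.9183 - 1.9183 = 0.0000

All forms give I(X;Y) = 0.0000 bits. ✓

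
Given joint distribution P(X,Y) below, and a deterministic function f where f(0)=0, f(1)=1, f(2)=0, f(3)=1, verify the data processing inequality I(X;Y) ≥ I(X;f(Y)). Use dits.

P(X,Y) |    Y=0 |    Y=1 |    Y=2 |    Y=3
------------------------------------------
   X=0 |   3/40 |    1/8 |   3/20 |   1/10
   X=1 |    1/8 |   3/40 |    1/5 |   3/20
I(X;Y) = 0.0071, I(X;f(Y)) = 0.0018, inequality holds: 0.0071 ≥ 0.0018

Data Processing Inequality: For any Markov chain X → Y → Z, we have I(X;Y) ≥ I(X;Z).

Here Z = f(Y) is a deterministic function of Y, forming X → Y → Z.

Original I(X;Y) = 0.0071 dits

After applying f:
P(X,Z) where Z=f(Y):
- P(X,Z=0) = P(X,Y=0) + P(X,Y=2)
- P(X,Z=1) = P(X,Y=1) + P(X,Y=3)

I(X;Z) = I(X;f(Y)) = 0.0018 dits

Verification: 0.0071 ≥ 0.0018 ✓

Information cannot be created by processing; the function f can only lose information about X.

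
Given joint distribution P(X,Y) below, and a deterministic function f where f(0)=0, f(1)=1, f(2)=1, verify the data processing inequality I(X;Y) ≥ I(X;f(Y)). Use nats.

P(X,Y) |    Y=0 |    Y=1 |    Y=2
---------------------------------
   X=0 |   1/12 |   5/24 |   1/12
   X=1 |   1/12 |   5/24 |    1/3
I(X;Y) = 0.0487, I(X;f(Y)) = 0.0065, inequality holds: 0.0487 ≥ 0.0065

Data Processing Inequality: For any Markov chain X → Y → Z, we have I(X;Y) ≥ I(X;Z).

Here Z = f(Y) is a deterministic function of Y, forming X → Y → Z.

Original I(X;Y) = 0.0487 nats

After applying f:
P(X,Z) where Z=f(Y):
- P(X,Z=0) = P(X,Y=0)
- P(X,Z=1) = P(X,Y=1) + P(X,Y=2)

I(X;Z) = I(X;f(Y)) = 0.0065 nats

Verification: 0.0487 ≥ 0.0065 ✓

Information cannot be created by processing; the function f can only lose information about X.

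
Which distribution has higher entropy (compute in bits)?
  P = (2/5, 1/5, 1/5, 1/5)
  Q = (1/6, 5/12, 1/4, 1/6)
P

Computing entropies in bits:
H(P) = 1.9219
H(Q) = 1.8879

Distribution P has higher entropy.

Intuition: The distribution closer to uniform (more spread out) has higher entropy.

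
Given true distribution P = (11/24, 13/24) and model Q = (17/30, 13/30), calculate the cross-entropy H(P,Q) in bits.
1.0291 bits

Cross-entropy: H(P,Q) = -Σ p(x) log q(x)

Alternatively: H(P,Q) = H(P) + D_KL(P||Q)
H(P) = 0.9950 bits
D_KL(P||Q) = 0.0341 bits

H(P,Q) = 0.9950 + 0.0341 = 1.0291 bits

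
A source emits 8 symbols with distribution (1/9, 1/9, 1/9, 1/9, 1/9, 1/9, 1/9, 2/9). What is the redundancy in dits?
0.0157 dits

Redundancy measures how far a source is from maximum entropy:
R = H_max - H(X)

Maximum entropy for 8 symbols: H_max = log_10(8) = 0.9031 dits
Actual entropy: H(X) = 0.8873 dits
Redundancy: R = 0.9031 - 0.8873 = 0.0157 dits

This redundancy represents potential for compression: the source could be compressed by 0.0157 dits per symbol.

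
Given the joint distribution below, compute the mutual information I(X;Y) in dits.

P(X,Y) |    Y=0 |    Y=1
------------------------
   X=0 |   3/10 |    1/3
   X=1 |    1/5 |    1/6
0.0010 dits

Mutual information: I(X;Y) = H(X) + H(Y) - H(X,Y)

Marginals:
P(X) = (19/30, 11/30), H(X) = 0.2854 dits
P(Y) = (1/2, 1/2), H(Y) = 0.3010 dits

Joint entropy: H(X,Y) = 0.5854 dits

I(X;Y) = 0.2854 + 0.3010 - 0.5854 = 0.0010 dits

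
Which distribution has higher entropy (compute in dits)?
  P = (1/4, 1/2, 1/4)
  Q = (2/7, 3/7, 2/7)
Q

Computing entropies in dits:
H(P) = 0.4515
H(Q) = 0.4686

Distribution Q has higher entropy.

Intuition: The distribution closer to uniform (more spread out) has higher entropy.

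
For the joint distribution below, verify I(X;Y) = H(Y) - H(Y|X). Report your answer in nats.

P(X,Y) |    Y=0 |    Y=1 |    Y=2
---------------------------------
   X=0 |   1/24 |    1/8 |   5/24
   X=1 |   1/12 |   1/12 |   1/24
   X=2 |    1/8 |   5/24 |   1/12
I(X;Y) = 0.0774 nats

Mutual information has multiple equivalent forms:
- I(X;Y) = H(X) - H(X|Y)
- I(X;Y) = H(Y) - H(Y|X)
- I(X;Y) = H(X) + H(Y) - H(X,Y)

Computing all quantities:
H(X) = 1.0594, H(Y) = 1.0776, H(X,Y) = 2.0595
H(X|Y) = 0.9820, H(Y|X) = 1.0001

Verification:
H(X) - H(X|Y) = 1.0594 - 0.9820 = 0.0774
H(Y) - H(Y|X) = 1.0776 - 1.0001 = 0.0774
H(X) + H(Y) - H(X,Y) = 1.0594 + 1.0776 - 2.0595 = 0.0774

All forms give I(X;Y) = 0.0774 nats. ✓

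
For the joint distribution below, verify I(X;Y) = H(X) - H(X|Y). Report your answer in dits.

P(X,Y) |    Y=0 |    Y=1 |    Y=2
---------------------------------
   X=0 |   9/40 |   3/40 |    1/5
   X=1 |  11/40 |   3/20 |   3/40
I(X;Y) = 0.0194 dits

Mutual information has multiple equivalent forms:
- I(X;Y) = H(X) - H(X|Y)
- I(X;Y) = H(Y) - H(Y|X)
- I(X;Y) = H(X) + H(Y) - H(X,Y)

Computing all quantities:
H(X) = 0.3010, H(Y) = 0.4505, H(X,Y) = 0.7321
H(X|Y) = 0.2816, H(Y|X) = 0.4310

Verification:
H(X) - H(X|Y) = 0.3010 - 0.2816 = 0.0194
H(Y) - H(Y|X) = 0.4505 - 0.4310 = 0.0194
H(X) + H(Y) - H(X,Y) = 0.3010 + 0.4505 - 0.7321 = 0.0194

All forms give I(X;Y) = 0.0194 dits. ✓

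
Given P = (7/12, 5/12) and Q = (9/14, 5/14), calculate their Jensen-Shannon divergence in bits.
0.0027 bits

Jensen-Shannon divergence is:
JSD(P||Q) = 0.5 × D_KL(P||M) + 0.5 × D_KL(Q||M)
where M = 0.5 × (P + Q) is the mixture distribution.

M = 0.5 × (7/12, 5/12) + 0.5 × (9/14, 5/14) = (0.613095, 0.386905)

D_KL(P||M) = 0.0027 bits
D_KL(Q||M) = 0.0027 bits

JSD(P||Q) = 0.5 × 0.0027 + 0.5 × 0.0027 = 0.0027 bits

Unlike KL divergence, JSD is symmetric and bounded: 0 ≤ JSD ≤ log(2).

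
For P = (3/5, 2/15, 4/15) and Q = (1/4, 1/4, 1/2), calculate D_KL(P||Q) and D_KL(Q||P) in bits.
D_KL(P||Q) = 0.3951, D_KL(Q||P) = 0.3644

KL divergence is not symmetric: D_KL(P||Q) ≠ D_KL(Q||P) in general.

D_KL(P||Q) = 0.3951 bits
D_KL(Q||P) = 0.3644 bits

No, they are not equal!

This asymmetry is why KL divergence is not a true distance metric.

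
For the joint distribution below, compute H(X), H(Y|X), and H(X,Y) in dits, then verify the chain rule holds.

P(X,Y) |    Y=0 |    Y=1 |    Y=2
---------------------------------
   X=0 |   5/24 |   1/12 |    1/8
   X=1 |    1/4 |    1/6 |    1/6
H(X,Y) = 0.7546, H(X) = 0.2950, H(Y|X) = 0.4597 (all in dits)

Chain rule: H(X,Y) = H(X) + H(Y|X)

Left side — joint entropy directly:
H(X,Y) = -Σ p(x,y) log p(x,y) = 0.7546 dits

Right side — compute H(Y|X) from the conditional distributions:
P(X) = (5/12, 7/12), so H(X) = 0.2950 dits
H(Y|X) = Σ_x P(X=x) · H(Y|X=x):
  P(Y|X=0) = (1/2, 1/5, 3/10), H(Y|X=0) = 0.4472, weight P(X=0) = 5/12
  P(Y|X=1) = (3/7, 2/7, 2/7), H(Y|X=1) = 0.4686, weight P(X=1) = 7/12
H(Y|X) = 0.4597 dits

H(X) + H(Y|X) = 0.2950 + 0.4597 = 0.7546 dits

Both sides equal 0.7546 dits. ✓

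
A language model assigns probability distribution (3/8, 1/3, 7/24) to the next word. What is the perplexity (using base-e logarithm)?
2.9844

Perplexity is e^H (or exp(H) for natural log).

First, H = -Σ p log p = 1.0934 nats
Perplexity = e^1.0934 = 2.9844

Interpretation: The model's uncertainty is equivalent to choosing uniformly among 3.0 options.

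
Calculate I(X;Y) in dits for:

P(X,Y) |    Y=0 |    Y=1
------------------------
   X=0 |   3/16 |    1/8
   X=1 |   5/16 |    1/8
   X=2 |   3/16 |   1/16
0.0037 dits

Mutual information: I(X;Y) = H(X) + H(Y) - H(X,Y)

Marginals:
P(X) = (5/16, 7/16, 1/4), H(X) = 0.4654 dits
P(Y) = (11/16, 5/16), H(Y) = 0.2697 dits

Joint entropy: H(X,Y) = 0.7315 dits

I(X;Y) = 0.4654 + 0.2697 - 0.7315 = 0.0037 dits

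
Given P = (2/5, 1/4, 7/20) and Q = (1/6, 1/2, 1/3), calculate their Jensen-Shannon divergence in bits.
0.0665 bits

Jensen-Shannon divergence is:
JSD(P||Q) = 0.5 × D_KL(P||M) + 0.5 × D_KL(Q||M)
where M = 0.5 × (P + Q) is the mixture distribution.

M = 0.5 × (2/5, 1/4, 7/20) + 0.5 × (1/6, 1/2, 1/3) = (0.283333, 3/8, 0.341667)

D_KL(P||M) = 0.0649 bits
D_KL(Q||M) = 0.0681 bits

JSD(P||Q) = 0.5 × 0.0649 + 0.5 × 0.0681 = 0.0665 bits

Unlike KL divergence, JSD is symmetric and bounded: 0 ≤ JSD ≤ log(2).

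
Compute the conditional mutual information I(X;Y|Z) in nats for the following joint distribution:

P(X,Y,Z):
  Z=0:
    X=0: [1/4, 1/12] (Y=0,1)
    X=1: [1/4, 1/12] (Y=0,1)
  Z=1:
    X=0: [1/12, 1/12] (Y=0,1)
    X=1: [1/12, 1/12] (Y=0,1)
0.0000 nats

Conditional mutual information: I(X;Y|Z) = H(X|Z) + H(Y|Z) - H(X,Y|Z)

H(Z) = 0.6365
H(X,Z) = 1.3297 → H(X|Z) = 0.6931
H(Y,Z) = 1.2425 → H(Y|Z) = 0.6059
H(X,Y,Z) = 1.9356 → H(X,Y|Z) = 1.2991

I(X;Y|Z) = 0.6931 + 0.6059 - 1.2991 = 0.0000 nats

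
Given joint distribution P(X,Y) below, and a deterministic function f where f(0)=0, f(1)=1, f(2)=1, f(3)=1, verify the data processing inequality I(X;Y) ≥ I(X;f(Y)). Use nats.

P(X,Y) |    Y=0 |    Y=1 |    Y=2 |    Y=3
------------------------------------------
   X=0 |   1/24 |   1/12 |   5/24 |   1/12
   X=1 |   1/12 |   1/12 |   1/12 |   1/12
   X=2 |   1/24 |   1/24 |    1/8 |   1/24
I(X;Y) = 0.0357, I(X;f(Y)) = 0.0150, inequality holds: 0.0357 ≥ 0.0150

Data Processing Inequality: For any Markov chain X → Y → Z, we have I(X;Y) ≥ I(X;Z).

Here Z = f(Y) is a deterministic function of Y, forming X → Y → Z.

Original I(X;Y) = 0.0357 nats

After applying f:
P(X,Z) where Z=f(Y):
- P(X,Z=0) = P(X,Y=0)
- P(X,Z=1) = P(X,Y=1) + P(X,Y=2) + P(X,Y=3)

I(X;Z) = I(X;f(Y)) = 0.0150 nats

Verification: 0.0357 ≥ 0.0150 ✓

Information cannot be created by processing; the function f can only lose information about X.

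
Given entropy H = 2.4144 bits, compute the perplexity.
5.3310

Perplexity is 2^H (or exp(H) for natural log).

H = 2.4144 bits
Perplexity = 2^2.4144 = 5.3310

Interpretation: The model's uncertainty is equivalent to choosing uniformly among 5.3 options.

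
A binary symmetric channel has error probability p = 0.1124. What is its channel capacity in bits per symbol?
0.4929 bits

For a binary symmetric channel (BSC) with error probability p:
Capacity C = 1 - H(p) bits per symbol

where H(p) = -p log₂(p) - (1-p) log₂(1-p) is the binary entropy function.

H(0.1124) = 0.5071 bits
C = 1 - 0.5071 = 0.4929 bits per symbol

This means we can reliably transmit up to 0.4929 bits of information per channel use.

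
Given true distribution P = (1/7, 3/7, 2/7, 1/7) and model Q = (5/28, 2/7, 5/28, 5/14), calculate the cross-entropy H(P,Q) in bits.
2.0520 bits

Cross-entropy: H(P,Q) = -Σ p(x) log q(x)

Alternatively: H(P,Q) = H(P) + D_KL(P||Q)
H(P) = 1.8424 bits
D_KL(P||Q) = 0.2096 bits

H(P,Q) = 1.8424 + 0.2096 = 2.0520 bits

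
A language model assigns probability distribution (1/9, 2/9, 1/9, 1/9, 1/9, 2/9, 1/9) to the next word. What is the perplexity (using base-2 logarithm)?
6.6138

Perplexity is 2^H (or exp(H) for natural log).

First, H = -Σ p log p = 2.7255 bits
Perplexity = 2^2.7255 = 6.6138

Interpretation: The model's uncertainty is equivalent to choosing uniformly among 6.6 options.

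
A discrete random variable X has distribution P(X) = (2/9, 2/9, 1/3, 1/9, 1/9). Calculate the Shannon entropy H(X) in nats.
1.5230 nats

Shannon entropy is H(X) = -Σ p(x) log p(x).

For P = (2/9, 2/9, 1/3, 1/9, 1/9):
H = -2/9 × log_e(2/9) -2/9 × log_e(2/9) -1/3 × log_e(1/3) -1/9 × log_e(1/9) -1/9 × log_e(1/9)
H = 1.5230 nats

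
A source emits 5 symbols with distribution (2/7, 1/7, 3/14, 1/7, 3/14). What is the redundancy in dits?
0.0153 dits

Redundancy measures how far a source is from maximum entropy:
R = H_max - H(X)

Maximum entropy for 5 symbols: H_max = log_10(5) = 0.6990 dits
Actual entropy: H(X) = 0.6836 dits
Redundancy: R = 0.6990 - 0.6836 = 0.0153 dits

This redundancy represents potential for compression: the source could be compressed by 0.0153 dits per symbol.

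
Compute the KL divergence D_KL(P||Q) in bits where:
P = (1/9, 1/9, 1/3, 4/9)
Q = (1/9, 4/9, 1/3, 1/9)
0.6667 bits

KL divergence: D_KL(P||Q) = Σ p(x) log(p(x)/q(x))

Computing term by term:
  x=0: 1/9 × log_2[(1/9)/(1/9)] = 1/9 × 0.0000 = 0.0000
  x=1: 1/9 × log_2[(1/9)/(4/9)] = 1/9 × -2.0000 = -0.2222
  x=2: 1/3 × log_2[(1/3)/(1/3)] = 1/3 × 0.0000 = 0.0000
  x=3: 4/9 × log_2[(4/9)/(1/9)] = 4/9 × 2.0000 = 0.8889

D_KL(P||Q) = 0.6667 bits

Note: KL divergence is always non-negative and equals 0 iff P = Q.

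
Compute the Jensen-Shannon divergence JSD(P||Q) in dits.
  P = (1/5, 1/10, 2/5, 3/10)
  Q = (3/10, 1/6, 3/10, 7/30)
0.0065 dits

Jensen-Shannon divergence is:
JSD(P||Q) = 0.5 × D_KL(P||M) + 0.5 × D_KL(Q||M)
where M = 0.5 × (P + Q) is the mixture distribution.

M = 0.5 × (1/5, 1/10, 2/5, 3/10) + 0.5 × (3/10, 1/6, 3/10, 7/30) = (1/4, 2/15, 7/20, 4/15)

D_KL(P||M) = 0.0067 dits
D_KL(Q||M) = 0.0063 dits

JSD(P||Q) = 0.5 × 0.0067 + 0.5 × 0.0063 = 0.0065 dits

Unlike KL divergence, JSD is symmetric and bounded: 0 ≤ JSD ≤ log(2).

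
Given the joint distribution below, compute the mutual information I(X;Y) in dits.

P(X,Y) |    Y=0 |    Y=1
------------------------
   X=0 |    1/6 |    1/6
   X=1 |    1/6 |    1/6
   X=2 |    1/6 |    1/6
0.0000 dits

Mutual information: I(X;Y) = H(X) + H(Y) - H(X,Y)

Marginals:
P(X) = (1/3, 1/3, 1/3), H(X) = 0.4771 dits
P(Y) = (1/2, 1/2), H(Y) = 0.3010 dits

Joint entropy: H(X,Y) = 0.7782 dits

I(X;Y) = 0.4771 + 0.3010 - 0.7782 = 0.0000 dits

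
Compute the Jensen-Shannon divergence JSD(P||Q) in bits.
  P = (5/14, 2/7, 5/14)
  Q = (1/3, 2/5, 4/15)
0.0119 bits

Jensen-Shannon divergence is:
JSD(P||Q) = 0.5 × D_KL(P||M) + 0.5 × D_KL(Q||M)
where M = 0.5 × (P + Q) is the mixture distribution.

M = 0.5 × (5/14, 2/7, 5/14) + 0.5 × (1/3, 2/5, 4/15) = (0.345238, 12/35, 0.311905)

D_KL(P||M) = 0.0121 bits
D_KL(Q||M) = 0.0118 bits

JSD(P||Q) = 0.5 × 0.0121 + 0.5 × 0.0118 = 0.0119 bits

Unlike KL divergence, JSD is symmetric and bounded: 0 ≤ JSD ≤ log(2).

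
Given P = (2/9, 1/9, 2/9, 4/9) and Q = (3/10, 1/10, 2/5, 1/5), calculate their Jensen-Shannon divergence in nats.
0.0397 nats

Jensen-Shannon divergence is:
JSD(P||Q) = 0.5 × D_KL(P||M) + 0.5 × D_KL(Q||M)
where M = 0.5 × (P + Q) is the mixture distribution.

M = 0.5 × (2/9, 1/9, 2/9, 4/9) + 0.5 × (3/10, 1/10, 2/5, 1/5) = (0.261111, 0.105556, 0.311111, 0.322222)

D_KL(P||M) = 0.0380 nats
D_KL(Q||M) = 0.0414 nats

JSD(P||Q) = 0.5 × 0.0380 + 0.5 × 0.0414 = 0.0397 nats

Unlike KL divergence, JSD is symmetric and bounded: 0 ≤ JSD ≤ log(2).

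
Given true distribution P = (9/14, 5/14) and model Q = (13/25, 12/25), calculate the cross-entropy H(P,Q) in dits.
0.2964 dits

Cross-entropy: H(P,Q) = -Σ p(x) log q(x)

Alternatively: H(P,Q) = H(P) + D_KL(P||Q)
H(P) = 0.2831 dits
D_KL(P||Q) = 0.0134 dits

H(P,Q) = 0.2831 + 0.0134 = 0.2964 dits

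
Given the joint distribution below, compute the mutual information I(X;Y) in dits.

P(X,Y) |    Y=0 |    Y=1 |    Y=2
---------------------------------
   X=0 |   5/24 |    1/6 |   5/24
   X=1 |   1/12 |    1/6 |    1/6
0.0070 dits

Mutual information: I(X;Y) = H(X) + H(Y) - H(X,Y)

Marginals:
P(X) = (7/12, 5/12), H(X) = 0.2950 dits
P(Y) = (7/24, 1/3, 3/8), H(Y) = 0.4749 dits

Joint entropy: H(X,Y) = 0.7629 dits

I(X;Y) = 0.2950 + 0.4749 - 0.7629 = 0.0070 dits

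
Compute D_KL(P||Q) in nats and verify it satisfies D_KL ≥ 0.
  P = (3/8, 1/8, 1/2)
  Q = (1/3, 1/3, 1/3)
0.1243 nats

KL divergence satisfies the Gibbs inequality: D_KL(P||Q) ≥ 0 for all distributions P, Q.

D_KL(P||Q) = Σ p(x) log(p(x)/q(x))
Term by term:
  x=0: 3/8 × log_e[(3/8)/(1/3)] = 0.0442
  x=1: 1/8 × log_e[(1/8)/(1/3)] = -0.1226
  x=2: 1/2 × log_e[(1/2)/(1/3)] = 0.2027
D_KL(P||Q) = 0.1243 nats

D_KL(P||Q) = 0.1243 ≥ 0 ✓

This non-negativity is a fundamental property: relative entropy cannot be negative because it measures how different Q is from P.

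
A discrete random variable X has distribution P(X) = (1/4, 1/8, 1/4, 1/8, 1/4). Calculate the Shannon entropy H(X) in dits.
0.6773 dits

Shannon entropy is H(X) = -Σ p(x) log p(x).

For P = (1/4, 1/8, 1/4, 1/8, 1/4):
H = -1/4 × log_10(1/4) -1/8 × log_10(1/8) -1/4 × log_10(1/4) -1/8 × log_10(1/8) -1/4 × log_10(1/4)
H = 0.6773 dits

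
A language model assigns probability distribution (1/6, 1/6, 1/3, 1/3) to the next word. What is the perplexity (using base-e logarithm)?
3.7798

Perplexity is e^H (or exp(H) for natural log).

First, H = -Σ p log p = 1.3297 nats
Perplexity = e^1.3297 = 3.7798

Interpretation: The model's uncertainty is equivalent to choosing uniformly among 3.8 options.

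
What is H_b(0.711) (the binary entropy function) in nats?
0.6013 nats

The binary entropy function is:
H(p) = -p log(p) - (1-p) log(1-p)

H(0.711) = -0.711 × log_e(0.711) - 0.289 × log_e(0.289)
H(0.711) = 0.6013 nats

Note: Binary entropy is maximized at p=0.5 (H=1 bit) and minimized at p=0 or p=1 (H=0).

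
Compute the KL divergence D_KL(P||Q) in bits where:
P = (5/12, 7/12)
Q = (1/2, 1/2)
0.0201 bits

KL divergence: D_KL(P||Q) = Σ p(x) log(p(x)/q(x))

Computing term by term:
  x=0: 5/12 × log_2[(5/12)/(1/2)] = 5/12 × -0.2630 = -0.1096
  x=1: 7/12 × log_2[(7/12)/(1/2)] = 7/12 × 0.2224 = 0.1297

D_KL(P||Q) = 0.0201 bits

Note: KL divergence is always non-negative and equals 0 iff P = Q.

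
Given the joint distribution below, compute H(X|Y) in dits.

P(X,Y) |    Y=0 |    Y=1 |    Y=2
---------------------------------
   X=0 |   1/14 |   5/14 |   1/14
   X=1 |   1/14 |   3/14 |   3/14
0.2770 dits

Using the chain rule: H(X|Y) = H(X,Y) - H(Y)

First, compute H(X,Y) = 0.6920 dits

Marginal P(Y) = (1/7, 4/7, 2/7)
H(Y) = 0.4151 dits

H(X|Y) = H(X,Y) - H(Y) = 0.6920 - 0.4151 = 0.2770 dits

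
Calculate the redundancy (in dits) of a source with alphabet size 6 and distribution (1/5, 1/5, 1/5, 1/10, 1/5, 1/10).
0.0190 dits

Redundancy measures how far a source is from maximum entropy:
R = H_max - H(X)

Maximum entropy for 6 symbols: H_max = log_10(6) = 0.7782 dits
Actual entropy: H(X) = 0.7592 dits
Redundancy: R = 0.7782 - 0.7592 = 0.0190 dits

This redundancy represents potential for compression: the source could be compressed by 0.0190 dits per symbol.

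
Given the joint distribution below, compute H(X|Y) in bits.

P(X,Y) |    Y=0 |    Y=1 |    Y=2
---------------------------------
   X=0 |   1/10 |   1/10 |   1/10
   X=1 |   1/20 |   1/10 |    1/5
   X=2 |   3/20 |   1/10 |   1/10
1.5132 bits

Using the chain rule: H(X|Y) = H(X,Y) - H(Y)

First, compute H(X,Y) = 3.0842 bits

Marginal P(Y) = (3/10, 3/10, 2/5)
H(Y) = 1.5710 bits

H(X|Y) = H(X,Y) - H(Y) = 3.0842 - 1.5710 = 1.5132 bits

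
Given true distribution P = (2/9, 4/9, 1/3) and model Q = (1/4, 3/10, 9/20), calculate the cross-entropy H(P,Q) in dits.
0.4818 dits

Cross-entropy: H(P,Q) = -Σ p(x) log q(x)

Alternatively: H(P,Q) = H(P) + D_KL(P||Q)
H(P) = 0.4607 dits
D_KL(P||Q) = 0.0211 dits

H(P,Q) = 0.4607 + 0.0211 = 0.4818 dits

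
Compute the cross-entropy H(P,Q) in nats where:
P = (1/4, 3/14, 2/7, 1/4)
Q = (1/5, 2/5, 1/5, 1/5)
1.4609 nats

Cross-entropy: H(P,Q) = -Σ p(x) log q(x)

Alternatively: H(P,Q) = H(P) + D_KL(P||Q)
H(P) = 1.3812 nats
D_KL(P||Q) = 0.0797 nats

H(P,Q) = 1.3812 + 0.0797 = 1.4609 nats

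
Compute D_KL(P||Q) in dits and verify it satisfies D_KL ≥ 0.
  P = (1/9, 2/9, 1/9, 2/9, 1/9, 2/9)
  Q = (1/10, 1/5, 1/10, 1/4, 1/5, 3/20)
0.0185 dits

KL divergence satisfies the Gibbs inequality: D_KL(P||Q) ≥ 0 for all distributions P, Q.

D_KL(P||Q) = Σ p(x) log(p(x)/q(x))
Term by term:
  x=0: 1/9 × log_10[(1/9)/(1/10)] = 0.0051
  x=1: 2/9 × log_10[(2/9)/(1/5)] = 0.0102
  x=2: 1/9 × log_10[(1/9)/(1/10)] = 0.0051
  x=3: 2/9 × log_10[(2/9)/(1/4)] = -0.0114
  x=4: 1/9 × log_10[(1/9)/(1/5)] = -0.0284
  x=5: 2/9 × log_10[(2/9)/(3/20)] = 0.0379
D_KL(P||Q) = 0.0185 dits

D_KL(P||Q) = 0.0185 ≥ 0 ✓

This non-negativity is a fundamental property: relative entropy cannot be negative because it measures how different Q is from P.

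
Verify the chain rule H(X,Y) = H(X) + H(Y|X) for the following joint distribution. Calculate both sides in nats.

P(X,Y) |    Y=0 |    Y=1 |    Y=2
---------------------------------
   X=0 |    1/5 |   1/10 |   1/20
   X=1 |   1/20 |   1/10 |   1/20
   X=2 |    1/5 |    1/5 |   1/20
H(X,Y) = 2.0253, H(X) = 1.0487, H(Y|X) = 0.9767 (all in nats)

Chain rule: H(X,Y) = H(X) + H(Y|X)

Left side — joint entropy directly:
H(X,Y) = -Σ p(x,y) log p(x,y) = 2.0253 nats

Right side — compute H(Y|X) from the conditional distributions:
P(X) = (7/20, 1/5, 9/20), so H(X) = 1.0487 nats
H(Y|X) = Σ_x P(X=x) · H(Y|X=x):
  P(Y|X=0) = (4/7, 2/7, 1/7), H(Y|X=0) = 0.9557, weight P(X=0) = 7/20
  P(Y|X=1) = (1/4, 1/2, 1/4), H(Y|X=1) = 1.0397, weight P(X=1) = 1/5
  P(Y|X=2) = (4/9, 4/9, 1/9), H(Y|X=2) = 0.9650, weight P(X=2) = 9/20
H(Y|X) = 0.9767 nats

H(X) + H(Y|X) = 1.0487 + 0.9767 = 2.0253 nats

Both sides equal 2.0253 nats. ✓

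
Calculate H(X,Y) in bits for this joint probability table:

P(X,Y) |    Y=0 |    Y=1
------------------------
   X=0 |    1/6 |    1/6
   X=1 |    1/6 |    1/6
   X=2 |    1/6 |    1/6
2.5850 bits

Joint entropy is H(X,Y) = -Σ_{x,y} p(x,y) log p(x,y).

Summing over all non-zero entries:
H(X,Y) = -[1/6·log_2(1/6) + 1/6·log_2(1/6) + 1/6·log_2(1/6) + 1/6·log_2(1/6) + 1/6·log_2(1/6) + 1/6·log_2(1/6)]
H(X,Y) = 2.5850 bits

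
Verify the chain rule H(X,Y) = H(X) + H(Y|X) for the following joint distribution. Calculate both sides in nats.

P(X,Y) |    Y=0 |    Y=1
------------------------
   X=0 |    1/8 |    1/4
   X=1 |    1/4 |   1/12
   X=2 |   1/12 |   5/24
H(X,Y) = 1.6940, H(X) = 1.0934, H(Y|X) = 0.6006 (all in nats)

Chain rule: H(X,Y) = H(X) + H(Y|X)

Left side — joint entropy directly:
H(X,Y) = -Σ p(x,y) log p(x,y) = 1.6940 nats

Right side — compute H(Y|X) from the conditional distributions:
P(X) = (3/8, 1/3, 7/24), so H(X) = 1.0934 nats
H(Y|X) = Σ_x P(X=x) · H(Y|X=x):
  P(Y|X=0) = (1/3, 2/3), H(Y|X=0) = 0.6365, weight P(X=0) = 3/8
  P(Y|X=1) = (3/4, 1/4), H(Y|X=1) = 0.5623, weight P(X=1) = 1/3
  P(Y|X=2) = (2/7, 5/7), H(Y|X=2) = 0.5983, weight P(X=2) = 7/24
H(Y|X) = 0.6006 nats

H(X) + H(Y|X) = 1.0934 + 0.6006 = 1.6940 nats

Both sides equal 1.6940 nats. ✓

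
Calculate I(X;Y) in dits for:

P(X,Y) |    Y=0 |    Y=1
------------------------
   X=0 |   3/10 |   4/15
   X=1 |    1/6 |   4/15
0.0045 dits

Mutual information: I(X;Y) = H(X) + H(Y) - H(X,Y)

Marginals:
P(X) = (17/30, 13/30), H(X) = 0.2972 dits
P(Y) = (7/15, 8/15), H(Y) = 0.3001 dits

Joint entropy: H(X,Y) = 0.5927 dits

I(X;Y) = 0.2972 + 0.3001 - 0.5927 = 0.0045 dits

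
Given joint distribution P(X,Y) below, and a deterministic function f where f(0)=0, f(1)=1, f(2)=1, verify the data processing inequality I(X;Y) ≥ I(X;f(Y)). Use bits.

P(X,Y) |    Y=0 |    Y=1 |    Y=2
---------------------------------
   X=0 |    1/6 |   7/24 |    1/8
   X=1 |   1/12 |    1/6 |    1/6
I(X;Y) = 0.0295, I(X;f(Y)) = 0.0070, inequality holds: 0.0295 ≥ 0.0070

Data Processing Inequality: For any Markov chain X → Y → Z, we have I(X;Y) ≥ I(X;Z).

Here Z = f(Y) is a deterministic function of Y, forming X → Y → Z.

Original I(X;Y) = 0.0295 bits

After applying f:
P(X,Z) where Z=f(Y):
- P(X,Z=0) = P(X,Y=0)
- P(X,Z=1) = P(X,Y=1) + P(X,Y=2)

I(X;Z) = I(X;f(Y)) = 0.0070 bits

Verification: 0.0295 ≥ 0.0070 ✓

Information cannot be created by processing; the function f can only lose information about X.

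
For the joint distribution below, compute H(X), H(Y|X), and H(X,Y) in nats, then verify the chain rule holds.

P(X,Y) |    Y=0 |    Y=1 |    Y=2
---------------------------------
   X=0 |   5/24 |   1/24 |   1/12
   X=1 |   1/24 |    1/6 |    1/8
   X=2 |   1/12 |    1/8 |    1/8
H(X,Y) = 2.0842, H(X) = 1.0986, H(Y|X) = 0.9856 (all in nats)

Chain rule: H(X,Y) = H(X) + H(Y|X)

Left side — joint entropy directly:
H(X,Y) = -Σ p(x,y) log p(x,y) = 2.0842 nats

Right side — compute H(Y|X) from the conditional distributions:
P(X) = (1/3, 1/3, 1/3), so H(X) = 1.0986 nats
H(Y|X) = Σ_x P(X=x) · H(Y|X=x):
  P(Y|X=0) = (5/8, 1/8, 1/4), H(Y|X=0) = 0.9003, weight P(X=0) = 1/3
  P(Y|X=1) = (1/8, 1/2, 3/8), H(Y|X=1) = 0.9743, weight P(X=1) = 1/3
  P(Y|X=2) = (1/4, 3/8, 3/8), H(Y|X=2) = 1.0822, weight P(X=2) = 1/3
H(Y|X) = 0.9856 nats

H(X) + H(Y|X) = 1.0986 + 0.9856 = 2.0842 nats

Both sides equal 2.0842 nats. ✓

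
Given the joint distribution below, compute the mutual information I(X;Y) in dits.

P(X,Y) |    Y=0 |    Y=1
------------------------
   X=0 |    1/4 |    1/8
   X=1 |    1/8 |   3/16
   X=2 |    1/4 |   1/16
0.0244 dits

Mutual information: I(X;Y) = H(X) + H(Y) - H(X,Y)

Marginals:
P(X) = (3/8, 5/16, 5/16), H(X) = 0.4755 dits
P(Y) = (5/8, 3/8), H(Y) = 0.2873 dits

Joint entropy: H(X,Y) = 0.7384 dits

I(X;Y) = 0.4755 + 0.2873 - 0.7384 = 0.0244 dits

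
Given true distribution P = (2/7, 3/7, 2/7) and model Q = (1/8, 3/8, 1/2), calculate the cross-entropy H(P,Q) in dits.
0.5266 dits

Cross-entropy: H(P,Q) = -Σ p(x) log q(x)

Alternatively: H(P,Q) = H(P) + D_KL(P||Q)
H(P) = 0.4686 dits
D_KL(P||Q) = 0.0580 dits

H(P,Q) = 0.4686 + 0.0580 = 0.5266 dits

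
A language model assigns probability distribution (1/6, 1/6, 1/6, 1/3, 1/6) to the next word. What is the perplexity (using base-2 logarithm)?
4.7622

Perplexity is 2^H (or exp(H) for natural log).

First, H = -Σ p log p = 2.2516 bits
Perplexity = 2^2.2516 = 4.7622

Interpretation: The model's uncertainty is equivalent to choosing uniformly among 4.8 options.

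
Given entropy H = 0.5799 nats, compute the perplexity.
1.7859

Perplexity is e^H (or exp(H) for natural log).

H = 0.5799 nats
Perplexity = e^0.5799 = 1.7859

Interpretation: The model's uncertainty is equivalent to choosing uniformly among 1.8 options.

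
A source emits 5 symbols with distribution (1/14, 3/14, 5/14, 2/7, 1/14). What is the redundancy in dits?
0.0767 dits

Redundancy measures how far a source is from maximum entropy:
R = H_max - H(X)

Maximum entropy for 5 symbols: H_max = log_10(5) = 0.6990 dits
Actual entropy: H(X) = 0.6222 dits
Redundancy: R = 0.6990 - 0.6222 = 0.0767 dits

This redundancy represents potential for compression: the source could be compressed by 0.0767 dits per symbol.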